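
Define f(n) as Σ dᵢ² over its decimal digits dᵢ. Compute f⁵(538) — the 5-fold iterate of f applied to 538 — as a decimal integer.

4

538 → 5² + 3² + 8² = 98
98 → 9² + 8² = 145
145 → 1² + 4² + 5² = 42
42 → 4² + 2² = 20
20 → 2² + 0² = 4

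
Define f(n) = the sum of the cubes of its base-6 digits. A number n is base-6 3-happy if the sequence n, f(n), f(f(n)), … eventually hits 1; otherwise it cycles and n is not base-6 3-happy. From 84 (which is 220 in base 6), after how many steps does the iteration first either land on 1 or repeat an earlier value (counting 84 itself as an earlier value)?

84 = (2,2,0)_6 → 16
16 = (2,4)_6 → 72
72 = (2,0,0)_6 → 8
8 = (1,2)_6 → 9
9 = (1,3)_6 → 28
28 = (4,4)_6 → 128
128 = (3,3,2)_6 → 62
62 = (1,4,2)_6 → 73
73 = (2,0,1)_6 → 9  — 9 repeats.
That took 9 steps.

9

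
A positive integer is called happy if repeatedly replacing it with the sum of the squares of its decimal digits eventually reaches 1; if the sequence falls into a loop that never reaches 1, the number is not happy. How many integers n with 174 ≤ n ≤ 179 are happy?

174: 174 → 66 → 72 → 53 → 34 → 25 → 29 → 85 → 89 → 145 → 42 → 20 → 4 → 16 → 37 → 58 → 89  (repeats 89)
175: 175 → 75 → 74 → 65 → 61 → 37 → 58 → 89 → 145 → 42 → 20 → 4 → 16 → 37  (repeats 37)
176: 176 → 86 → 100 → 1  (reaches 1)
177: 177 → 99 → 162 → 41 → 17 → 50 → 25 → 29 → 85 → 89 → 145 → 42 → 20 → 4 → 16 → 37 → 58 → 89  (repeats 89)
178: 178 → 114 → 18 → 65 → 61 → 37 → 58 → 89 → 145 → 42 → 20 → 4 → 16 → 37  (repeats 37)
179: 179 → 131 → 11 → 2 → 4 → 16 → 37 → 58 → 89 → 145 → 42 → 20 → 4  (repeats 4)
happy: 176

1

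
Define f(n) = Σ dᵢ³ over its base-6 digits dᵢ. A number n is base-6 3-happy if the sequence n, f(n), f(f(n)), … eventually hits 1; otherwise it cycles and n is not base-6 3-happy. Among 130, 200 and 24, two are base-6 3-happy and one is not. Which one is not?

130: 130 → 118 → 92 → 43 → 3 → 27 → 91 → 36 → 1  — reaches 1 (base-6 3-happy)
200: 200 → 160 → 136 → 155 → 190 → 190  — repeats 190 (not base-6 3-happy)
24: 24 → 64 → 129 → 81 → 36 → 1  — reaches 1 (base-6 3-happy)

200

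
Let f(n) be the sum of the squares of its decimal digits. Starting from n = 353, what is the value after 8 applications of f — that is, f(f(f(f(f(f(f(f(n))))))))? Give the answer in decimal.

20

353 → 3² + 5² + 3² = 9 + 25 + 9 = 43
43 → 4² + 3² = 16 + 9 = 25
25 → 2² + 5² = 4 + 25 = 29
29 → 2² + 9² = 4 + 81 = 85
85 → 8² + 5² = 64 + 25 = 89
89 → 8² + 9² = 64 + 81 = 145
145 → 1² + 4² + 5² = 1 + 16 + 25 = 42
42 → 4² + 2² = 16 + 4 = 20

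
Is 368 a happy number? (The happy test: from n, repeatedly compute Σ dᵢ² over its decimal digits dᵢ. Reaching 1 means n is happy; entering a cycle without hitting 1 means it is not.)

368 → 3² + 6² + 8² = 9 + 36 + 64 = 109
109 → 1² + 0² + 9² = 1 + 0 + 81 = 82
82 → 8² + 2² = 64 + 4 = 68
68 → 6² + 8² = 36 + 64 = 100
100 → 1² + 0² + 0² = 1 + 0 + 0 = 1  — reached 1.

happy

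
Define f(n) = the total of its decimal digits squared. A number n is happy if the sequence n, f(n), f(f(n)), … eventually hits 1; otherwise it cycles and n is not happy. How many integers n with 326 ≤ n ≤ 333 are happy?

3

326: 326 → 49 → 97 → 130 → 10 → 1  — happy
327: 327 → 62 → 40 → 16 → 37 → 58 → 89 → 145 → 42 → 20 → 4 → 16  — not happy
328: 328 → 77 → 98 → 145 → 42 → 20 → 4 → 16 → 37 → 58 → 89 → 145  — not happy
329: 329 → 94 → 97 → 130 → 10 → 1  — happy
330: 330 → 18 → 65 → 61 → 37 → 58 → 89 → 145 → 42 → 20 → 4 → 16 → 37  — not happy
331: 331 → 19 → 82 → 68 → 100 → 1  — happy
332: 332 → 22 → 8 → 64 → 52 → 29 → 85 → 89 → 145 → 42 → 20 → 4 → 16 → 37 → 58 → 89  — not happy
333: 333 → 27 → 53 → 34 → 25 → 29 → 85 → 89 → 145 → 42 → 20 → 4 → 16 → 37 → 58 → 89  — not happy
happy: 326, 329, 331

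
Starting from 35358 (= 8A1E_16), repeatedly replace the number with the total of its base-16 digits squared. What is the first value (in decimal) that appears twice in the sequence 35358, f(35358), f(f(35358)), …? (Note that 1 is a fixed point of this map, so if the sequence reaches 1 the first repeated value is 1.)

85

35358 = (8,10,1,14)_16 → 361
361 = (1,6,9)_16 → 118
118 = (7,6)_16 → 85
85 = (5,5)_16 → 50
50 = (3,2)_16 → 13
13 = (13)_16 → 169
169 = (10,9)_16 → 181
181 = (11,5)_16 → 146
146 = (9,2)_16 → 85  — 85 already appeared earlier.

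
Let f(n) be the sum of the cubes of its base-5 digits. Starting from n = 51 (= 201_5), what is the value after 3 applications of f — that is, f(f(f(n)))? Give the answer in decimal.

51 = (2,0,1)_5 → 2³ + 0³ + 1³ = 9
9 = (1,4)_5 → 1³ + 4³ = 65
65 = (2,3,0)_5 → 2³ + 3³ + 0³ = 35

35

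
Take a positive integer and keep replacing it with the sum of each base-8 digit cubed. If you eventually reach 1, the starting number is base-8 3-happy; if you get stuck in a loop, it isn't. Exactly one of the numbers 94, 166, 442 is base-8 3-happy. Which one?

94: 94 → 244 → 307 → 307  — repeats 307 (not base-8 3-happy)
166: 166 → 288 → 128 → 8 → 1  — reaches 1 (base-8 3-happy)
442: 442 → 567 → 560 → 217 → 55 → 559 → 469 → 476 → 434 → 440 → 559  — repeats 559 (not base-8 3-happy)

166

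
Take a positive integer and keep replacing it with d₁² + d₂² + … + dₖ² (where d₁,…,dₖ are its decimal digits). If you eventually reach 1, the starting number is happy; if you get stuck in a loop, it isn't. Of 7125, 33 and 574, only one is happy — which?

7125: 7125 → 79 → 130 → 10 → 1  — reaches 1 (happy)
33: 33 → 18 → 65 → 61 → 37 → 58 → 89 → 145 → 42 → 20 → 4 → 16 → 37  — repeats 37 (not happy)
574: 574 → 90 → 81 → 65 → 61 → 37 → 58 → 89 → 145 → 42 → 20 → 4 → 16 → 37  — repeats 37 (not happy)

7125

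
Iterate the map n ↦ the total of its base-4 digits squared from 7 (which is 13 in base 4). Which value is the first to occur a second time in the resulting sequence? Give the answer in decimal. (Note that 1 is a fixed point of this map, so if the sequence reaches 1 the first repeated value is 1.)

1

7 = (1,3)_4 → 10
10 = (2,2)_4 → 8
8 = (2,0)_4 → 4
4 = (1,0)_4 → 1  — reached the fixed point 1.
1 → 1, so 1 is the first repeated value.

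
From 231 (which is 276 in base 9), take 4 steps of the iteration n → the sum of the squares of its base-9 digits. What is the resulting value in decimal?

231 = (2,7,6)_9 → 89
89 = (1,0,8)_9 → 65
65 = (7,2)_9 → 53
53 = (5,8)_9 → 89

89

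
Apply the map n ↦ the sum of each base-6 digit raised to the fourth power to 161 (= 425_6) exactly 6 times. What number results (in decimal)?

161 = (4,2,5)_6 → 897
897 = (4,0,5,3)_6 → 962
962 = (4,2,4,2)_6 → 544
544 = (2,3,0,4)_6 → 353
353 = (1,3,4,5)_6 → 963
963 = (4,2,4,3)_6 → 609

609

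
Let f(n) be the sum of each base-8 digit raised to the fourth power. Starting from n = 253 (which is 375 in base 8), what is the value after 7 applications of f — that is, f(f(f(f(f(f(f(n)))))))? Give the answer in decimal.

253 = (3,7,5)_8 → 3⁴ + 7⁴ + 5⁴ = 81 + 2401 + 625 = 3107
3107 = (6,0,4,3)_8 → 6⁴ + 0⁴ + 4⁴ + 3⁴ = 1296 + 0 + 256 + 81 = 1633
1633 = (3,1,4,1)_8 → 3⁴ + 1⁴ + 4⁴ + 1⁴ = 81 + 1 + 256 + 1 = 339
339 = (5,2,3)_8 → 5⁴ + 2⁴ + 3⁴ = 625 + 16 + 81 = 722
722 = (1,3,2,2)_8 → 1⁴ + 3⁴ + 2⁴ + 2⁴ = 1 + 81 + 16 + 16 = 114
114 = (1,6,2)_8 → 1⁴ + 6⁴ + 2⁴ = 1 + 1296 + 16 = 1313
1313 = (2,4,4,1)_8 → 2⁴ + 4⁴ + 4⁴ + 1⁴ = 16 + 256 + 256 + 1 = 529

529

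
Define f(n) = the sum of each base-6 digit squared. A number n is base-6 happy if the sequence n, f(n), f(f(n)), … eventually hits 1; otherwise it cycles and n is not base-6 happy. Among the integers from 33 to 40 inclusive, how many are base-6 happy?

33: 33 → 34 → 41 → 26 → 20 → 13 → 5 → 25 → 17 → 29 → 41  (repeats 41)
34: 34 → 41 → 26 → 20 → 13 → 5 → 25 → 17 → 29 → 41  (repeats 41)
35: 35 → 50 → 9 → 10 → 17 → 29 → 41 → 26 → 20 → 13 → 5 → 25 → 17  (repeats 17)
36: 36 → 1  (reaches 1)
37: 37 → 2 → 4 → 16 → 20 → 13 → 5 → 25 → 17 → 29 → 41 → 26 → 20  (repeats 20)
38: 38 → 5 → 25 → 17 → 29 → 41 → 26 → 20 → 13 → 5  (repeats 5)
39: 39 → 10 → 17 → 29 → 41 → 26 → 20 → 13 → 5 → 25 → 17  (repeats 17)
40: 40 → 17 → 29 → 41 → 26 → 20 → 13 → 5 → 25 → 17  (repeats 17)
base-6 happy: 36

1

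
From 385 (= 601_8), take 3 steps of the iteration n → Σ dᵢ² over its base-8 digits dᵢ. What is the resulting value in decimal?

385 = (6,0,1)_8 → 6² + 0² + 1² = 36 + 0 + 1 = 37
37 = (4,5)_8 → 4² + 5² = 16 + 25 = 41
41 = (5,1)_8 → 5² + 1² = 25 + 1 = 26

26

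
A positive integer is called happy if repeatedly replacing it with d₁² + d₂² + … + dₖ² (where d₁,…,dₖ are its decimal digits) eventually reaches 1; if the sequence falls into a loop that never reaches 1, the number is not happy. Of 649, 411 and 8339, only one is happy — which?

649: 649 → 133 → 19 → 82 → 68 → 100 → 1  — reaches 1 (happy)
411: 411 → 18 → 65 → 61 → 37 → 58 → 89 → 145 → 42 → 20 → 4 → 16 → 37  — repeats 37 (not happy)
8339: 8339 → 163 → 46 → 52 → 29 → 85 → 89 → 145 → 42 → 20 → 4 → 16 → 37 → 58 → 89  — repeats 89 (not happy)

649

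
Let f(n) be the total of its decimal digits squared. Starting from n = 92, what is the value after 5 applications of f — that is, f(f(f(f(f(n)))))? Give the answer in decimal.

92 → 9² + 2² = 81 + 4 = 85
85 → 8² + 5² = 64 + 25 = 89
89 → 8² + 9² = 64 + 81 = 145
145 → 1² + 4² + 5² = 1 + 16 + 25 = 42
42 → 4² + 2² = 16 + 4 = 20

20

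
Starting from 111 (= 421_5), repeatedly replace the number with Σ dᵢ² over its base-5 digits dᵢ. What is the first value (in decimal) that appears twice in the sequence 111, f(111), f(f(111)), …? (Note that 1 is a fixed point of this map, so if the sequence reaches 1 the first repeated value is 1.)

111 = (4,2,1)_5 → 4² + 2² + 1² = 21
21 = (4,1)_5 → 4² + 1² = 17
17 = (3,2)_5 → 3² + 2² = 13
13 = (2,3)_5 → 2² + 3² = 13  — 13 already appeared earlier.

13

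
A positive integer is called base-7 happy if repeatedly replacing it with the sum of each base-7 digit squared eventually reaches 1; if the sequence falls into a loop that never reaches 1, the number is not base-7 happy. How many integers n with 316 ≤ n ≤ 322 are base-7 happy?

1

316: 316 → 46 → 52 → 10 → 10  (repeats 10)
317: 317 → 49 → 1  (reaches 1)
318: 318 → 54 → 26 → 34 → 52 → 10 → 10  (repeats 10)
319: 319 → 61 → 27 → 45 → 45  (repeats 45)
320: 320 → 70 → 10 → 10  (repeats 10)
321: 321 → 81 → 33 → 41 → 61 → 27 → 45 → 45  (repeats 45)
322: 322 → 52 → 10 → 10  (repeats 10)
base-7 happy: 317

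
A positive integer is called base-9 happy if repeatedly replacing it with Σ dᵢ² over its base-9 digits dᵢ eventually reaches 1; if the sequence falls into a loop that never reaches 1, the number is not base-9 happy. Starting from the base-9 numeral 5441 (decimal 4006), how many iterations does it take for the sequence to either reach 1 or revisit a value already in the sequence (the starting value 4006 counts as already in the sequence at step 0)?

4006 = (5,4,4,1)_9 → 5² + 4² + 4² + 1² = 25 + 16 + 16 + 1 = 58
58 = (6,4)_9 → 6² + 4² = 36 + 16 = 52
52 = (5,7)_9 → 5² + 7² = 25 + 49 = 74
74 = (8,2)_9 → 8² + 2² = 64 + 4 = 68
68 = (7,5)_9 → 7² + 5² = 49 + 25 = 74  — 74 repeats.
That took 5 steps.

5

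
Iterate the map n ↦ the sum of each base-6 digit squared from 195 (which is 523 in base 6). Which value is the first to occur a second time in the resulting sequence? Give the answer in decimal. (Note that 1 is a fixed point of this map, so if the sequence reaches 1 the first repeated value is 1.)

5

195 = (5,2,3)_6 → 5² + 2² + 3² = 25 + 4 + 9 = 38
38 = (1,0,2)_6 → 1² + 0² + 2² = 1 + 0 + 4 = 5
5 = (5)_6 → 5² = 25
25 = (4,1)_6 → 4² + 1² = 16 + 1 = 17
17 = (2,5)_6 → 2² + 5² = 4 + 25 = 29
29 = (4,5)_6 → 4² + 5² = 16 + 25 = 41
41 = (1,0,5)_6 → 1² + 0² + 5² = 1 + 0 + 25 = 26
26 = (4,2)_6 → 4² + 2² = 16 + 4 = 20
20 = (3,2)_6 → 3² + 2² = 9 + 4 = 13
13 = (2,1)_6 → 2² + 1² = 4 + 1 = 5  — 5 already appeared earlier.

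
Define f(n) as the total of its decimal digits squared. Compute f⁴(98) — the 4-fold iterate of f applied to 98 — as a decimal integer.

98 → 9² + 8² = 145
145 → 1² + 4² + 5² = 42
42 → 4² + 2² = 20
20 → 2² + 0² = 4

4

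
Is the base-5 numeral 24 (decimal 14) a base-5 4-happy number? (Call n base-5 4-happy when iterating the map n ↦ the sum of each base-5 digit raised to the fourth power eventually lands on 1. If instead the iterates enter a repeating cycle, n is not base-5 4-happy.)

14 = (2,4)_5 → 2⁴ + 4⁴ = 16 + 256 = 272
272 = (2,0,4,2)_5 → 2⁴ + 0⁴ + 4⁴ + 2⁴ = 16 + 0 + 256 + 16 = 288
288 = (2,1,2,3)_5 → 2⁴ + 1⁴ + 2⁴ + 3⁴ = 16 + 1 + 16 + 81 = 114
114 = (4,2,4)_5 → 4⁴ + 2⁴ + 4⁴ = 256 + 16 + 256 = 528
528 = (4,1,0,3)_5 → 4⁴ + 1⁴ + 0⁴ + 3⁴ = 256 + 1 + 0 + 81 = 338
338 = (2,3,2,3)_5 → 2⁴ + 3⁴ + 2⁴ + 3⁴ = 16 + 81 + 16 + 81 = 194
194 = (1,2,3,4)_5 → 1⁴ + 2⁴ + 3⁴ + 4⁴ = 1 + 16 + 81 + 256 = 354
354 = (2,4,0,4)_5 → 2⁴ + 4⁴ + 0⁴ + 4⁴ = 16 + 256 + 0 + 256 = 528  — 528 already seen; the sequence cycles without reaching 1.

not base-5 4-happy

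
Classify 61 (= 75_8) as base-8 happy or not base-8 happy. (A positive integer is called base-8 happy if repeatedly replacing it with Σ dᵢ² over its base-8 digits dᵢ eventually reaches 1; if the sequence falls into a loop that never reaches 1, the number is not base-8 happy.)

61 = (7,5)_8 → 7² + 5² = 74
74 = (1,1,2)_8 → 1² + 1² + 2² = 6
6 = (6)_8 → 6² = 36
36 = (4,4)_8 → 4² + 4² = 32
32 = (4,0)_8 → 4² + 0² = 16
16 = (2,0)_8 → 2² + 0² = 4
4 = (4)_8 → 4² = 16  — 16 already seen; the sequence cycles without reaching 1.

not base-8 happy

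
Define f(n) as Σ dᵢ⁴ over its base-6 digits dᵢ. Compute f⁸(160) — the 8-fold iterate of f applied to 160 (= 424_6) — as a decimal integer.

160 = (4,2,4)_6 → 4⁴ + 2⁴ + 4⁴ = 528
528 = (2,2,4,0)_6 → 2⁴ + 2⁴ + 4⁴ + 0⁴ = 288
288 = (1,2,0,0)_6 → 1⁴ + 2⁴ + 0⁴ + 0⁴ = 17
17 = (2,5)_6 → 2⁴ + 5⁴ = 641
641 = (2,5,4,5)_6 → 2⁴ + 5⁴ + 4⁴ + 5⁴ = 1522
1522 = (1,1,0,1,4)_6 → 1⁴ + 1⁴ + 0⁴ + 1⁴ + 4⁴ = 259
259 = (1,1,1,1)_6 → 1⁴ + 1⁴ + 1⁴ + 1⁴ = 4
4 = (4)_6 → 4⁴ = 256

256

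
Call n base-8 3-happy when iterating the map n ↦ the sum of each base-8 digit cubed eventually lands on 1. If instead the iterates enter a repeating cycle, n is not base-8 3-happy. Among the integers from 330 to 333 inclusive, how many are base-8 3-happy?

330: 330 → 134 → 224 → 91 → 55 → 559 → 469 → 476 → 434 → 440 → 559  — not base-8 3-happy
331: 331 → 153 → 36 → 128 → 8 → 1  — base-8 3-happy
332: 332 → 190 → 567 → 560 → 217 → 55 → 559 → 469 → 476 → 434 → 440 → 559  — not base-8 3-happy
333: 333 → 251 → 397 → 342 → 349 → 277 → 197 → 152 → 35 → 91 → 55 → 559 → 469 → 476 → 434 → 440 → 559  — not base-8 3-happy
base-8 3-happy: 331

1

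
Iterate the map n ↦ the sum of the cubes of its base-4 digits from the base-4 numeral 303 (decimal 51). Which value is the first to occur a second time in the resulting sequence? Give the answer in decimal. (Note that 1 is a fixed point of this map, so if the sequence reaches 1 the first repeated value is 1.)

51 = (3,0,3)_4 → 3³ + 0³ + 3³ = 27 + 0 + 27 = 54
54 = (3,1,2)_4 → 3³ + 1³ + 2³ = 27 + 1 + 8 = 36
36 = (2,1,0)_4 → 2³ + 1³ + 0³ = 8 + 1 + 0 = 9
9 = (2,1)_4 → 2³ + 1³ = 8 + 1 = 9  — 9 already appeared earlier.

9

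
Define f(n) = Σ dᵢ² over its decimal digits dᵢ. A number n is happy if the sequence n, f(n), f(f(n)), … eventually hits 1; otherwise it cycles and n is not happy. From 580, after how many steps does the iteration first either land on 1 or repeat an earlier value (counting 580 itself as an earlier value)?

580 → 5² + 8² + 0² = 25 + 64 + 0 = 89
89 → 8² + 9² = 64 + 81 = 145
145 → 1² + 4² + 5² = 1 + 16 + 25 = 42
42 → 4² + 2² = 16 + 4 = 20
20 → 2² + 0² = 4 + 0 = 4
4 → 4² = 16
16 → 1² + 6² = 1 + 36 = 37
37 → 3² + 7² = 9 + 49 = 58
58 → 5² + 8² = 25 + 64 = 89  — 89 repeats.
That took 9 steps.

9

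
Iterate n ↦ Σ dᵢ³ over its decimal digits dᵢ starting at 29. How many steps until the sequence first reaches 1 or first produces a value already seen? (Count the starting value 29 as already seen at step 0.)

29 → 2³ + 9³ = 737
737 → 7³ + 3³ + 7³ = 713
713 → 7³ + 1³ + 3³ = 371
371 → 3³ + 7³ + 1³ = 371  — 371 repeats.
That took 4 steps.

4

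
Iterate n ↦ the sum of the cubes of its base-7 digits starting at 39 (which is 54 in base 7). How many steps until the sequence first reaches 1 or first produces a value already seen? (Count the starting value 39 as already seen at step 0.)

39 = (5,4)_7 → 5³ + 4³ = 125 + 64 = 189
189 = (3,6,0)_7 → 3³ + 6³ + 0³ = 27 + 216 + 0 = 243
243 = (4,6,5)_7 → 4³ + 6³ + 5³ = 64 + 216 + 125 = 405
405 = (1,1,1,6)_7 → 1³ + 1³ + 1³ + 6³ = 1 + 1 + 1 + 216 = 219
219 = (4,3,2)_7 → 4³ + 3³ + 2³ = 64 + 27 + 8 = 99
99 = (2,0,1)_7 → 2³ + 0³ + 1³ = 8 + 0 + 1 = 9
9 = (1,2)_7 → 1³ + 2³ = 1 + 8 = 9  — 9 repeats.
That took 7 steps.

7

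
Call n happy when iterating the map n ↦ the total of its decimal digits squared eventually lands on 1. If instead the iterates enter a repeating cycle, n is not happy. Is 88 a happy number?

88 → 8² + 8² = 128
128 → 1² + 2² + 8² = 69
69 → 6² + 9² = 117
117 → 1² + 1² + 7² = 51
51 → 5² + 1² = 26
26 → 2² + 6² = 40
40 → 4² + 0² = 16
16 → 1² + 6² = 37
37 → 3² + 7² = 58
58 → 5² + 8² = 89
89 → 8² + 9² = 145
145 → 1² + 4² + 5² = 42
42 → 4² + 2² = 20
20 → 2² + 0² = 4
4 → 4² = 16  — 16 already seen; the sequence cycles without reaching 1.

not happy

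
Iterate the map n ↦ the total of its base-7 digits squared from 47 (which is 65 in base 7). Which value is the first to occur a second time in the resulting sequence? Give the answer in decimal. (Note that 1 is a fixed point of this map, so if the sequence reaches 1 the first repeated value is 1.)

47 = (6,5)_7 → 61
61 = (1,1,5)_7 → 27
27 = (3,6)_7 → 45
45 = (6,3)_7 → 45  — 45 already appeared earlier.

45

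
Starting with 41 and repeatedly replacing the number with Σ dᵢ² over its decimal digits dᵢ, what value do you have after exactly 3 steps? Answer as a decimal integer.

25

41 → 4² + 1² = 16 + 1 = 17
17 → 1² + 7² = 1 + 49 = 50
50 → 5² + 0² = 25 + 0 = 25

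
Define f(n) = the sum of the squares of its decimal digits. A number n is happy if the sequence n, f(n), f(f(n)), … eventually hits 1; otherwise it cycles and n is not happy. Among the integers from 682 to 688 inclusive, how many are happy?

682: 682 → 104 → 17 → 50 → 25 → 29 → 85 → 89 → 145 → 42 → 20 → 4 → 16 → 37 → 58 → 89  (repeats 89)
683: 683 → 109 → 82 → 68 → 100 → 1  (reaches 1)
684: 684 → 116 → 38 → 73 → 58 → 89 → 145 → 42 → 20 → 4 → 16 → 37 → 58  (repeats 58)
685: 685 → 125 → 30 → 9 → 81 → 65 → 61 → 37 → 58 → 89 → 145 → 42 → 20 → 4 → 16 → 37  (repeats 37)
686: 686 → 136 → 46 → 52 → 29 → 85 → 89 → 145 → 42 → 20 → 4 → 16 → 37 → 58 → 89  (repeats 89)
687: 687 → 149 → 98 → 145 → 42 → 20 → 4 → 16 → 37 → 58 → 89 → 145  (repeats 145)
688: 688 → 164 → 53 → 34 → 25 → 29 → 85 → 89 → 145 → 42 → 20 → 4 → 16 → 37 → 58 → 89  (repeats 89)
happy: 683

1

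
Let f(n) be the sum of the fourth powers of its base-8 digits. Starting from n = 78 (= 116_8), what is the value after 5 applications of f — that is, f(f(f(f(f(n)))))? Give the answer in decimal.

78 = (1,1,6)_8 → 1⁴ + 1⁴ + 6⁴ = 1298
1298 = (2,4,2,2)_8 → 2⁴ + 4⁴ + 2⁴ + 2⁴ = 304
304 = (4,6,0)_8 → 4⁴ + 6⁴ + 0⁴ = 1552
1552 = (3,0,2,0)_8 → 3⁴ + 0⁴ + 2⁴ + 0⁴ = 97
97 = (1,4,1)_8 → 1⁴ + 4⁴ + 1⁴ = 258

258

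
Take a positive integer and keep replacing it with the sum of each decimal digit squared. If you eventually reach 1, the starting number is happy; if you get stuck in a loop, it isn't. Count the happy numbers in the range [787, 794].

787: 787 → 162 → 41 → 17 → 50 → 25 → 29 → 85 → 89 → 145 → 42 → 20 → 4 → 16 → 37 → 58 → 89  — not happy
788: 788 → 177 → 99 → 162 → 41 → 17 → 50 → 25 → 29 → 85 → 89 → 145 → 42 → 20 → 4 → 16 → 37 → 58 → 89  — not happy
789: 789 → 194 → 98 → 145 → 42 → 20 → 4 → 16 → 37 → 58 → 89 → 145  — not happy
790: 790 → 130 → 10 → 1  — happy
791: 791 → 131 → 11 → 2 → 4 → 16 → 37 → 58 → 89 → 145 → 42 → 20 → 4  — not happy
792: 792 → 134 → 26 → 40 → 16 → 37 → 58 → 89 → 145 → 42 → 20 → 4 → 16  — not happy
793: 793 → 139 → 91 → 82 → 68 → 100 → 1  — happy
794: 794 → 146 → 53 → 34 → 25 → 29 → 85 → 89 → 145 → 42 → 20 → 4 → 16 → 37 → 58 → 89  — not happy
happy: 790, 793

2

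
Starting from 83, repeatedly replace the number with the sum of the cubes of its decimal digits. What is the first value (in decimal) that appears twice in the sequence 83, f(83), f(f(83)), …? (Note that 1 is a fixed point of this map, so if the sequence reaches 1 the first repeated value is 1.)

83 → 8³ + 3³ = 512 + 27 = 539
539 → 5³ + 3³ + 9³ = 125 + 27 + 729 = 881
881 → 8³ + 8³ + 1³ = 512 + 512 + 1 = 1025
1025 → 1³ + 0³ + 2³ + 5³ = 1 + 0 + 8 + 125 = 134
134 → 1³ + 3³ + 4³ = 1 + 27 + 64 = 92
92 → 9³ + 2³ = 729 + 8 = 737
737 → 7³ + 3³ + 7³ = 343 + 27 + 343 = 713
713 → 7³ + 1³ + 3³ = 343 + 1 + 27 = 371
371 → 3³ + 7³ + 1³ = 27 + 343 + 1 = 371  — 371 already appeared earlier.

371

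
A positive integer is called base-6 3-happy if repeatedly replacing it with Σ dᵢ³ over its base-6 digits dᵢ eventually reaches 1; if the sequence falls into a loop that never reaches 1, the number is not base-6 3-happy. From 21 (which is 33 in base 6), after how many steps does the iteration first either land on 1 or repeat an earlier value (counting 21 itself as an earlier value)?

7

21 = (3,3)_6 → 3³ + 3³ = 27 + 27 = 54
54 = (1,3,0)_6 → 1³ + 3³ + 0³ = 1 + 27 + 0 = 28
28 = (4,4)_6 → 4³ + 4³ = 64 + 64 = 128
128 = (3,3,2)_6 → 3³ + 3³ + 2³ = 27 + 27 + 8 = 62
62 = (1,4,2)_6 → 1³ + 4³ + 2³ = 1 + 64 + 8 = 73
73 = (2,0,1)_6 → 2³ + 0³ + 1³ = 8 + 0 + 1 = 9
9 = (1,3)_6 → 1³ + 3³ = 1 + 27 = 28  — 28 repeats.
That took 7 steps.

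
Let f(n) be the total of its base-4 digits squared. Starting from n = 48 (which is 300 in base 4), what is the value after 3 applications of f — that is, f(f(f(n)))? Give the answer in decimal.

2

48 = (3,0,0)_4 → 3² + 0² + 0² = 9 + 0 + 0 = 9
9 = (2,1)_4 → 2² + 1² = 4 + 1 = 5
5 = (1,1)_4 → 1² + 1² = 1 + 1 = 2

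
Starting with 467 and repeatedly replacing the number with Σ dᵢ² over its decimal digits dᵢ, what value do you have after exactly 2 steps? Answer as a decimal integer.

467 → 101
101 → 2

2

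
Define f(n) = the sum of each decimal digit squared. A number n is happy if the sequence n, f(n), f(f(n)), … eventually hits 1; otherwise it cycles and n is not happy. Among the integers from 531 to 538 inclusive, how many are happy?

531: 531 → 35 → 34 → 25 → 29 → 85 → 89 → 145 → 42 → 20 → 4 → 16 → 37 → 58 → 89  (repeats 89)
532: 532 → 38 → 73 → 58 → 89 → 145 → 42 → 20 → 4 → 16 → 37 → 58  (repeats 58)
533: 533 → 43 → 25 → 29 → 85 → 89 → 145 → 42 → 20 → 4 → 16 → 37 → 58 → 89  (repeats 89)
534: 534 → 50 → 25 → 29 → 85 → 89 → 145 → 42 → 20 → 4 → 16 → 37 → 58 → 89  (repeats 89)
535: 535 → 59 → 106 → 37 → 58 → 89 → 145 → 42 → 20 → 4 → 16 → 37  (repeats 37)
536: 536 → 70 → 49 → 97 → 130 → 10 → 1  (reaches 1)
537: 537 → 83 → 73 → 58 → 89 → 145 → 42 → 20 → 4 → 16 → 37 → 58  (repeats 58)
538: 538 → 98 → 145 → 42 → 20 → 4 → 16 → 37 → 58 → 89 → 145  (repeats 145)
happy: 536

1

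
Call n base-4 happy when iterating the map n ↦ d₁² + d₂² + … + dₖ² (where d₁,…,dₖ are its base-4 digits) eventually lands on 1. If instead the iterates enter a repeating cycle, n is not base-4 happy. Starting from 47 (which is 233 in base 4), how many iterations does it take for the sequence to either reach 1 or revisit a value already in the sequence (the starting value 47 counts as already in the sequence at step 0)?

6

47 = (2,3,3)_4 → 2² + 3² + 3² = 22
22 = (1,1,2)_4 → 1² + 1² + 2² = 6
6 = (1,2)_4 → 1² + 2² = 5
5 = (1,1)_4 → 1² + 1² = 2
2 = (2)_4 → 2² = 4
4 = (1,0)_4 → 1² + 0² = 1  — reached 1.
That took 6 steps.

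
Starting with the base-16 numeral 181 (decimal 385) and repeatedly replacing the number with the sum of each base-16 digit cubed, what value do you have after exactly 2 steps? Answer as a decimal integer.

16

385 = (1,8,1)_16 → 1³ + 8³ + 1³ = 514
514 = (2,0,2)_16 → 2³ + 0³ + 2³ = 16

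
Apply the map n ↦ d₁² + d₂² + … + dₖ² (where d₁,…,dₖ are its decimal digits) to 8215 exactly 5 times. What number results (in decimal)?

1

8215 → 94
94 → 97
97 → 130
130 → 10
10 → 1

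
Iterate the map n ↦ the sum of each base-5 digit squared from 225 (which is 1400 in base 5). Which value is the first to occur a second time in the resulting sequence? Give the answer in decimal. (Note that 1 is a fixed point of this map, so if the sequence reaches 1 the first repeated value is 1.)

225 = (1,4,0,0)_5 → 1² + 4² + 0² + 0² = 17
17 = (3,2)_5 → 3² + 2² = 13
13 = (2,3)_5 → 2² + 3² = 13  — 13 already appeared earlier.

13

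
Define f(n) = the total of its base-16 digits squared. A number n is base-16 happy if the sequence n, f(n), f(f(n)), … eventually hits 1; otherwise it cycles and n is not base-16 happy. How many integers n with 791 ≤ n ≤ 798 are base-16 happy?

4

791: 791 → 59 → 130 → 68 → 32 → 4 → 16 → 1  — base-16 happy
792: 792 → 74 → 116 → 65 → 17 → 2 → 4 → 16 → 1  — base-16 happy
793: 793 → 91 → 146 → 85 → 50 → 13 → 169 → 181 → 146  — not base-16 happy
794: 794 → 110 → 232 → 260 → 17 → 2 → 4 → 16 → 1  — base-16 happy
795: 795 → 131 → 73 → 97 → 37 → 29 → 170 → 200 → 208 → 169 → 181 → 146 → 85 → 50 → 13 → 169  — not base-16 happy
796: 796 → 154 → 181 → 146 → 85 → 50 → 13 → 169 → 181  — not base-16 happy
797: 797 → 179 → 130 → 68 → 32 → 4 → 16 → 1  — base-16 happy
798: 798 → 206 → 340 → 42 → 104 → 100 → 52 → 25 → 82 → 29 → 170 → 200 → 208 → 169 → 181 → 146 → 85 → 50 → 13 → 169  — not base-16 happy
base-16 happy: 791, 792, 794, 797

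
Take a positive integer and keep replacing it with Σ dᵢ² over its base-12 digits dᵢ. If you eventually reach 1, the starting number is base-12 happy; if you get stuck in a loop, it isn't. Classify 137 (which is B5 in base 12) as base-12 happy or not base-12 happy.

not base-12 happy

137 = (11,5)_12 → 11² + 5² = 146
146 = (1,0,2)_12 → 1² + 0² + 2² = 5
5 = (5)_12 → 5² = 25
25 = (2,1)_12 → 2² + 1² = 5  — 5 already seen; the sequence cycles without reaching 1.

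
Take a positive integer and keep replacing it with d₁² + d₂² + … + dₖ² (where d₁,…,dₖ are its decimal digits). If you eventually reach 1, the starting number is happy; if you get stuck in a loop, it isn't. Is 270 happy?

not happy

270 → 2² + 7² + 0² = 4 + 49 + 0 = 53
53 → 5² + 3² = 25 + 9 = 34
34 → 3² + 4² = 9 + 16 = 25
25 → 2² + 5² = 4 + 25 = 29
29 → 2² + 9² = 4 + 81 = 85
85 → 8² + 5² = 64 + 25 = 89
89 → 8² + 9² = 64 + 81 = 145
145 → 1² + 4² + 5² = 1 + 16 + 25 = 42
42 → 4² + 2² = 16 + 4 = 20
20 → 2² + 0² = 4 + 0 = 4
4 → 4² = 16
16 → 1² + 6² = 1 + 36 = 37
37 → 3² + 7² = 9 + 49 = 58
58 → 5² + 8² = 25 + 64 = 89  — 89 already seen; the sequence cycles without reaching 1.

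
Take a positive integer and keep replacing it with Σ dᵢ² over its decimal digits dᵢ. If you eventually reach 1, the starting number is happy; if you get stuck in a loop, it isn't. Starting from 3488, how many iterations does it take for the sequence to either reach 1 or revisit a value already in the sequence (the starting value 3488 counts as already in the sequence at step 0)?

3488 → 3² + 4² + 8² + 8² = 153
153 → 1² + 5² + 3² = 35
35 → 3² + 5² = 34
34 → 3² + 4² = 25
25 → 2² + 5² = 29
29 → 2² + 9² = 85
85 → 8² + 5² = 89
89 → 8² + 9² = 145
145 → 1² + 4² + 5² = 42
42 → 4² + 2² = 20
20 → 2² + 0² = 4
4 → 4² = 16
16 → 1² + 6² = 37
37 → 3² + 7² = 58
58 → 5² + 8² = 89  — 89 repeats.
That took 15 steps.

15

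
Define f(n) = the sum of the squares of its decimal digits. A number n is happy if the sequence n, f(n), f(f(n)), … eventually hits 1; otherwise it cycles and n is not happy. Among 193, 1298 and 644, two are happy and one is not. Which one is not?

193: 193 → 91 → 82 → 68 → 100 → 1  — reaches 1 (happy)
1298: 1298 → 150 → 26 → 40 → 16 → 37 → 58 → 89 → 145 → 42 → 20 → 4 → 16  — repeats 16 (not happy)
644: 644 → 68 → 100 → 1  — reaches 1 (happy)

1298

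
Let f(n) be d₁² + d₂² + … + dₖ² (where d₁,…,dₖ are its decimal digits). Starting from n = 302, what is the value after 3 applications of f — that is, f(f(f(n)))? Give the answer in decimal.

302 → 13
13 → 10
10 → 1

1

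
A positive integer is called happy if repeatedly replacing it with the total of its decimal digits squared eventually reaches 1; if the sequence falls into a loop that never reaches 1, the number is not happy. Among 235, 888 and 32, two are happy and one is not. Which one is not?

235

235: 235 → 38 → 73 → 58 → 89 → 145 → 42 → 20 → 4 → 16 → 37 → 58  — repeats 58 (not happy)
888: 888 → 192 → 86 → 100 → 1  — reaches 1 (happy)
32: 32 → 13 → 10 → 1  — reaches 1 (happy)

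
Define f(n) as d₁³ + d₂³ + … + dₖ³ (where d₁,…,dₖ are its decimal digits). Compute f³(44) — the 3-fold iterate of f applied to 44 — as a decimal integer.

44 → 4³ + 4³ = 128
128 → 1³ + 2³ + 8³ = 521
521 → 5³ + 2³ + 1³ = 134

134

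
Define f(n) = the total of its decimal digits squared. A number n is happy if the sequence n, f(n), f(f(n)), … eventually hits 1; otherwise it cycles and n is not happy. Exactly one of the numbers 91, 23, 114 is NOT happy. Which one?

91: 91 → 82 → 68 → 100 → 1  — reaches 1 (happy)
23: 23 → 13 → 10 → 1  — reaches 1 (happy)
114: 114 → 18 → 65 → 61 → 37 → 58 → 89 → 145 → 42 → 20 → 4 → 16 → 37  — repeats 37 (not happy)

114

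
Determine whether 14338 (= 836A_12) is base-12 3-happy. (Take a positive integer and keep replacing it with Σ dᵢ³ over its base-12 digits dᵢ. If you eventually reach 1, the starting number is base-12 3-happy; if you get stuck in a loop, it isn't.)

14338 = (8,3,6,10)_12 → 1755
1755 = (1,0,2,3)_12 → 36
36 = (3,0)_12 → 27
27 = (2,3)_12 → 35
35 = (2,11)_12 → 1339
1339 = (9,3,7)_12 → 1099
1099 = (7,7,7)_12 → 1029
1029 = (7,1,9)_12 → 1073
1073 = (7,5,5)_12 → 593
593 = (4,1,5)_12 → 190
190 = (1,3,10)_12 → 1028
1028 = (7,1,8)_12 → 856
856 = (5,11,4)_12 → 1520
1520 = (10,6,8)_12 → 1728
1728 = (1,0,0,0)_12 → 1  — reached 1.

base-12 3-happy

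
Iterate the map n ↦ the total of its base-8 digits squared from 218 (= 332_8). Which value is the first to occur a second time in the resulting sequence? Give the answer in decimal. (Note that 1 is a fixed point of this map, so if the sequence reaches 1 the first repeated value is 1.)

218 = (3,3,2)_8 → 3² + 3² + 2² = 9 + 9 + 4 = 22
22 = (2,6)_8 → 2² + 6² = 4 + 36 = 40
40 = (5,0)_8 → 5² + 0² = 25 + 0 = 25
25 = (3,1)_8 → 3² + 1² = 9 + 1 = 10
10 = (1,2)_8 → 1² + 2² = 1 + 4 = 5
5 = (5)_8 → 5² = 25  — 25 already appeared earlier.

25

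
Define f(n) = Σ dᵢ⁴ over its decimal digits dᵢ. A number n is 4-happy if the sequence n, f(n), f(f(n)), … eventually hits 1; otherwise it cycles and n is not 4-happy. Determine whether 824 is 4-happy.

not 4-happy

824 → 8⁴ + 2⁴ + 4⁴ = 4368
4368 → 4⁴ + 3⁴ + 6⁴ + 8⁴ = 5729
5729 → 5⁴ + 7⁴ + 2⁴ + 9⁴ = 9603
9603 → 9⁴ + 6⁴ + 0⁴ + 3⁴ = 7938
7938 → 7⁴ + 9⁴ + 3⁴ + 8⁴ = 13139
13139 → 1⁴ + 3⁴ + 1⁴ + 3⁴ + 9⁴ = 6725
6725 → 6⁴ + 7⁴ + 2⁴ + 5⁴ = 4338
4338 → 4⁴ + 3⁴ + 3⁴ + 8⁴ = 4514
4514 → 4⁴ + 5⁴ + 1⁴ + 4⁴ = 1138
1138 → 1⁴ + 1⁴ + 3⁴ + 8⁴ = 4179
4179 → 4⁴ + 1⁴ + 7⁴ + 9⁴ = 9219
9219 → 9⁴ + 2⁴ + 1⁴ + 9⁴ = 13139  — 13139 already seen; the sequence cycles without reaching 1.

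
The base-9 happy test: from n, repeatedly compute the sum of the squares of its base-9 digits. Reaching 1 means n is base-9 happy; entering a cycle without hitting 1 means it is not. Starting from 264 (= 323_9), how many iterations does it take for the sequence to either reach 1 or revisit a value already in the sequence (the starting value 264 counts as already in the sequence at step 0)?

264 = (3,2,3)_9 → 3² + 2² + 3² = 22
22 = (2,4)_9 → 2² + 4² = 20
20 = (2,2)_9 → 2² + 2² = 8
8 = (8)_9 → 8² = 64
64 = (7,1)_9 → 7² + 1² = 50
50 = (5,5)_9 → 5² + 5² = 50  — 50 repeats.
That took 6 steps.

6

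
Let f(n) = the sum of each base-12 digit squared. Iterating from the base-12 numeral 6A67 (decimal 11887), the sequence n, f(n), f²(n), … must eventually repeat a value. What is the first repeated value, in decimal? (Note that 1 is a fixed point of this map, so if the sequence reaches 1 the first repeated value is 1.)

11887 = (6,10,6,7)_12 → 6² + 10² + 6² + 7² = 221
221 = (1,6,5)_12 → 1² + 6² + 5² = 62
62 = (5,2)_12 → 5² + 2² = 29
29 = (2,5)_12 → 2² + 5² = 29  — 29 already appeared earlier.

29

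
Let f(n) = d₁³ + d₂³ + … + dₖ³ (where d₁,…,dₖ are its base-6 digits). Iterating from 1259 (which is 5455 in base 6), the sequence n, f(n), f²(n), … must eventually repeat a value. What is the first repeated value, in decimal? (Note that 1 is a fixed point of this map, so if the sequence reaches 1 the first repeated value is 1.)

190

1259 = (5,4,5,5)_6 → 5³ + 4³ + 5³ + 5³ = 439
439 = (2,0,1,1)_6 → 2³ + 0³ + 1³ + 1³ = 10
10 = (1,4)_6 → 1³ + 4³ = 65
65 = (1,4,5)_6 → 1³ + 4³ + 5³ = 190
190 = (5,1,4)_6 → 5³ + 1³ + 4³ = 190  — 190 already appeared earlier.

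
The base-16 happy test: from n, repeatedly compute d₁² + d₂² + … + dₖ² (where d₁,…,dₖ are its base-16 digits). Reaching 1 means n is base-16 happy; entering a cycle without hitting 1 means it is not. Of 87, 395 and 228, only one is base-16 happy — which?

87

87: 87 → 74 → 116 → 65 → 17 → 2 → 4 → 16 → 1  — reaches 1 (base-16 happy)
395: 395 → 186 → 221 → 338 → 30 → 197 → 169 → 181 → 146 → 85 → 50 → 13 → 169  — repeats 169 (not base-16 happy)
228: 228 → 212 → 185 → 202 → 244 → 241 → 226 → 200 → 208 → 169 → 181 → 146 → 85 → 50 → 13 → 169  — repeats 169 (not base-16 happy)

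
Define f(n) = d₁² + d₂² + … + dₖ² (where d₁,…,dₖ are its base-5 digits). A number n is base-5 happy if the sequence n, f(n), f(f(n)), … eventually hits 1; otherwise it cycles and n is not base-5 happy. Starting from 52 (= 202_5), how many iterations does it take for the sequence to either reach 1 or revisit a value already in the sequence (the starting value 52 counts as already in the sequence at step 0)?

52 = (2,0,2)_5 → 2² + 0² + 2² = 4 + 0 + 4 = 8
8 = (1,3)_5 → 1² + 3² = 1 + 9 = 10
10 = (2,0)_5 → 2² + 0² = 4 + 0 = 4
4 = (4)_5 → 4² = 16
16 = (3,1)_5 → 3² + 1² = 9 + 1 = 10  — 10 repeats.
That took 5 steps.

5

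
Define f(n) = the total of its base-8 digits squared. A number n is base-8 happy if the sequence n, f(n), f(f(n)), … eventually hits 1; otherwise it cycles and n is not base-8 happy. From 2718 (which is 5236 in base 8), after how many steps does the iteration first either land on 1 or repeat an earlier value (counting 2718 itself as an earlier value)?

2718 = (5,2,3,6)_8 → 5² + 2² + 3² + 6² = 25 + 4 + 9 + 36 = 74
74 = (1,1,2)_8 → 1² + 1² + 2² = 1 + 1 + 4 = 6
6 = (6)_8 → 6² = 36
36 = (4,4)_8 → 4² + 4² = 16 + 16 = 32
32 = (4,0)_8 → 4² + 0² = 16 + 0 = 16
16 = (2,0)_8 → 2² + 0² = 4 + 0 = 4
4 = (4)_8 → 4² = 16  — 16 repeats.
That took 7 steps.

7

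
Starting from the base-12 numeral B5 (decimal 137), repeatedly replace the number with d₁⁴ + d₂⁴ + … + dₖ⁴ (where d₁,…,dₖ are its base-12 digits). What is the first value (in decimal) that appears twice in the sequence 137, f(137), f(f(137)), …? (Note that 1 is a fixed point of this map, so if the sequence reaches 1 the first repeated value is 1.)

20016

137 = (11,5)_12 → 11⁴ + 5⁴ = 15266
15266 = (8,10,0,2)_12 → 8⁴ + 10⁴ + 0⁴ + 2⁴ = 14112
14112 = (8,2,0,0)_12 → 8⁴ + 2⁴ + 0⁴ + 0⁴ = 4112
4112 = (2,4,6,8)_12 → 2⁴ + 4⁴ + 6⁴ + 8⁴ = 5664
5664 = (3,3,4,0)_12 → 3⁴ + 3⁴ + 4⁴ + 0⁴ = 418
418 = (2,10,10)_12 → 2⁴ + 10⁴ + 10⁴ = 20016
20016 = (11,7,0,0)_12 → 11⁴ + 7⁴ + 0⁴ + 0⁴ = 17042
17042 = (9,10,4,2)_12 → 9⁴ + 10⁴ + 4⁴ + 2⁴ = 16833
16833 = (9,8,10,9)_12 → 9⁴ + 8⁴ + 10⁴ + 9⁴ = 27218
27218 = (1,3,9,0,2)_12 → 1⁴ + 3⁴ + 9⁴ + 0⁴ + 2⁴ = 6659
6659 = (3,10,2,11)_12 → 3⁴ + 10⁴ + 2⁴ + 11⁴ = 24738
24738 = (1,2,3,9,6)_12 → 1⁴ + 2⁴ + 3⁴ + 9⁴ + 6⁴ = 7955
7955 = (4,7,2,11)_12 → 4⁴ + 7⁴ + 2⁴ + 11⁴ = 17314
17314 = (10,0,2,10)_12 → 10⁴ + 0⁴ + 2⁴ + 10⁴ = 20016  — 20016 already appeared earlier.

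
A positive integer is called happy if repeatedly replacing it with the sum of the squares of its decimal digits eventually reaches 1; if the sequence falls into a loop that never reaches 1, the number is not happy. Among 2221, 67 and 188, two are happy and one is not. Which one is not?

67

2221: 2221 → 13 → 10 → 1  — reaches 1 (happy)
67: 67 → 85 → 89 → 145 → 42 → 20 → 4 → 16 → 37 → 58 → 89  — repeats 89 (not happy)
188: 188 → 129 → 86 → 100 → 1  — reaches 1 (happy)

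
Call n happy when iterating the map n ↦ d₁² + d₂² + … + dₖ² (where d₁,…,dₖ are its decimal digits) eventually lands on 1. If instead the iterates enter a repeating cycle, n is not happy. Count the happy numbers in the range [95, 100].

95: 95 → 106 → 37 → 58 → 89 → 145 → 42 → 20 → 4 → 16 → 37  (repeats 37)
96: 96 → 117 → 51 → 26 → 40 → 16 → 37 → 58 → 89 → 145 → 42 → 20 → 4 → 16  (repeats 16)
97: 97 → 130 → 10 → 1  (reaches 1)
98: 98 → 145 → 42 → 20 → 4 → 16 → 37 → 58 → 89 → 145  (repeats 145)
99: 99 → 162 → 41 → 17 → 50 → 25 → 29 → 85 → 89 → 145 → 42 → 20 → 4 → 16 → 37 → 58 → 89  (repeats 89)
100: 100 → 1  (reaches 1)
happy: 97, 100

2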